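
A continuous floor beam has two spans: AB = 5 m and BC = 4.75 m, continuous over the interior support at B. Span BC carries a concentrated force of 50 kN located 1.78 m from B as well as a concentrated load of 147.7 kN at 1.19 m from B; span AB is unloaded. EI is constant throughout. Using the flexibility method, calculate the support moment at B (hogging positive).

M_B = 78.17 kN·m

Insert a hinge at B; M_B is the redundant, and each span becomes simply supported.
Discontinuity in slope at B on the released structure — sum the simple-span end rotations:
  span BC: point load 50 at a = 1.78: Pab(L + b)/(6LEI) = 71.6/EI
  span BC: point load 147.7 at a = 1.19: Pab(L + b)/(6LEI) = 182.4/EI
  relative rotation θ_0 = (0 + 254)/EI = 254/EI
A unit hogging moment at B produces rotation L₁/(3EI) + L₂/(3EI) = 3.25/EI.
Slope continuity at B: θ_0 = M_B·3.25/EI, so M_B = 254/3.25 = 78.17 kN·m (hogging).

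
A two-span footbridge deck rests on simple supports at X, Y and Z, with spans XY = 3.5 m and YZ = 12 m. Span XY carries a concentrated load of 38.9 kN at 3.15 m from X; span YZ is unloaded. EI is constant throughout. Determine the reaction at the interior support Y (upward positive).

R_Y = 35.98 kN

Insert a hinge at Y; M_Y is the redundant, and each span becomes simply supported.
Discontinuity in slope at Y on the released structure — sum the simple-span end rotations:
  span XY: point load 38.9 at a = 3.15: Pab(L + a)/(6LEI) = 13.58/EI
  relative rotation θ_0 = (13.58 + 0)/EI = 13.58/EI
A unit hogging moment at Y produces rotation L₁/(3EI) + L₂/(3EI) = 5.167/EI.
Compatibility: M_Y·(L₁+L₂)/(3EI) = θ_0, giving M_Y = 2.629 kN·m (hogging).
Span XY, ΣM about X with M_Y applied at Y: R_Y^{XY}·3.5 = 122.5 + 2.629, so R_Y^{XY} = 35.76 kN and R_X = 38.9 − 35.76 = 3.139 kN.
Span YZ, ΣM about Z: R_Y^{YZ}·12 = 0 + 2.629, so R_Y^{YZ} = 0.219 kN and R_Z = 0 − 0.219 = -0.219 kN.
R_Y = 35.76 + 0.219 = 35.98 kN.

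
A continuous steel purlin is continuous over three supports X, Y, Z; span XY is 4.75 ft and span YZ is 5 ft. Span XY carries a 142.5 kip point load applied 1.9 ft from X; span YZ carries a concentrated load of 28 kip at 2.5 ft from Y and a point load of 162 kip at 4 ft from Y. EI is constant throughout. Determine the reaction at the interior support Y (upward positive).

R_Y = 148 kip

Release continuity at Y by inserting a hinge; the redundant is the internal moment M_Y. The primary structure is two simply-supported spans XY and YZ.
Discontinuity in slope at Y on the released structure — sum the simple-span end rotations:
  span XY: point load 142.5 at a = 1.9: Pab(L + a)/(6LEI) = 180/EI
  span YZ: point load 28 at a = 2.5: Pab(L + b)/(6LEI) = 43.75/EI
  span YZ: point load 162 at a = 4: Pab(L + b)/(6LEI) = 129.6/EI
  relative rotation θ_0 = (180 + 173.3)/EI = 353.4/EI
A unit hogging moment at Y produces rotation L₁/(3EI) + L₂/(3EI) = 3.25/EI.
Compatibility: M_Y·(L₁+L₂)/(3EI) = θ_0, giving M_Y = 108.7 kip·ft (hogging).
Span XY, ΣM about X with M_Y applied at Y: R_Y^{XY}·4.75 = 270.8 + 108.7, so R_Y^{XY} = 79.89 kip and R_X = 142.5 − 79.89 = 62.61 kip.
Span YZ, ΣM about Z: R_Y^{YZ}·5 = 232 + 108.7, so R_Y^{YZ} = 68.15 kip and R_Z = 190 − 68.15 = 121.9 kip.
R_Y = 79.89 + 68.15 = 148 kip.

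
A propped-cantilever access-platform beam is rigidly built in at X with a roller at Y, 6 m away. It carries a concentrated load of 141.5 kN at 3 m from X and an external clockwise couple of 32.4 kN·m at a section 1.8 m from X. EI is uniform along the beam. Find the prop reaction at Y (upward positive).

Choose R_Y as the redundant. The primary structure is the cantilever fixed at X.
Free-end deflection of the primary structure under the applied loading (downward +):
  point load 141.5 at a = 3: Pa²(3L − a)/(6EI) = 3184/EI
  clockwise couple 32.4 at a = 1.8: M₀a(2L − a)/(2EI) = 297.4/EI
  δ_0 = 3481/EI
Flexibility coefficient — unit upward force at Y: δ_{YY} = L³/(3EI) = 72/EI.
Compatibility at Y: δ_0 − R_Y·δ_{YY} = 0, so R_Y = 3481/72 = 48.35 kN.

R_Y = 48.35 kN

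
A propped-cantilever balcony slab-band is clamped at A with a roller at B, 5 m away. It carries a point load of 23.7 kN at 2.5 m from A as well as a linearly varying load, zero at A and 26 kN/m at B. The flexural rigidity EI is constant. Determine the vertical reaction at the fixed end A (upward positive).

Release the roller at B. Primary structure: cantilever fixed at A.
Deflection at B on the released cantilever, summing each load's contribution:
  point load 23.7 at a = 2.5: Pa²(3L − a)/(6EI) = 308.6/EI
  triangular load, peak 26 at the free end: 11w₀L⁴/(120EI) = 1490/EI
  δ_0 = 1798/EI
Tip deflection under a unit load at B: L³/(3EI) = 41.67/EI.
Compatibility at B: δ_0 − R_B·δ_{BB} = 0, so R_B = 1798/41.67 = 43.16 kN.
Vertical equilibrium: R_A = ΣP − R_B = 88.7 − 43.16 = 45.54 kN.

R_A = 45.54 kN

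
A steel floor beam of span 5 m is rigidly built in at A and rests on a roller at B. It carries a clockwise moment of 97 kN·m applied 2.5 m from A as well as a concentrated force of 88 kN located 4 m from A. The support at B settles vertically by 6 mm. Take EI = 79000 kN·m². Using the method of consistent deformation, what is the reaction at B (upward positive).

R_B = 72.4 kN

Release the roller at B. Primary structure: cantilever fixed at A.
Primary-structure tip deflection at B by superposition:
  clockwise couple 97 at a = 2.5: M₀a(2L − a)/(2EI) = 909.4/EI
  point load 88 at a = 4: Pa²(3L − a)/(6EI) = 2581/EI
  δ_0 = 3491/EI
Flexibility coefficient — unit upward force at B: δ_{BB} = L³/(3EI) = 41.67/EI.
With EI = 79000 kN·m²: δ_0 = 0.044186 m and δ_{BB} = 0.000527 m/kN.
Compatibility — the beam at B must follow the support down by 0.006 m: δ_0 − R_B·δ_{BB} = 0.006, so R_B = (0.044186 − 0.006)/0.000527 = 72.4 kN.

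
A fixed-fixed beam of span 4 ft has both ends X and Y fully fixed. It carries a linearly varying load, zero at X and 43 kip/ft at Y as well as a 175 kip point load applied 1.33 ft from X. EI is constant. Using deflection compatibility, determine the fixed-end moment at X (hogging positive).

Take the two fixed-end moments M_X, M_Y as redundants; the released structure is the simple span XY.
Simple-span end rotations at X and Y under the given loads:
  at X: triangular load, peak 43: 7w₀L³/(360EI) = 53.51/EI
  at Y: triangular load, peak 43: w₀L³/(45EI) = 61.16/EI
  at X: point load 175 at a = 1.33: Pab(L + b)/(6LEI) = 172.7/EI
  at Y: point load 175 at a = 1.33: Pab(L + a)/(6LEI) = 138/EI
  θ_X0 = 226.2/EI,  θ_Y0 = 199.2/EI
Flexibility coefficients: a unit moment at one end gives L/(3EI) there and L/(6EI) at the far end, so f₁₁ = f₂₂ = 1.333/EI and f₁₂ = f₂₁ = 0.6667/EI.
Compatibility — zero rotation at each built-in end:
  1.333 M_X + 0.6667 M_Y = 226.2
  0.6667 M_X + 1.333 M_Y = 199.2
Solving the pair gives M_X = 126.6 kip·ft and M_Y = 86.06 kip·ft (hogging).

M_X = 126.6 kip·ft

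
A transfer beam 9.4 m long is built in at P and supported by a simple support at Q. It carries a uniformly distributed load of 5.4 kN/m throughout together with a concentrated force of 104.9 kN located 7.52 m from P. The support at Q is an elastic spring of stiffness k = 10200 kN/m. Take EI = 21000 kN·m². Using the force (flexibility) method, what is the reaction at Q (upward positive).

Release the roller at Q. Primary structure: cantilever fixed at P.
Free-end deflection of the primary structure under the applied loading (downward +):
  UDL 5.4: wL⁴/(8EI) = 5270/EI
  point load 104.9 at a = 7.52: Pa²(3L − a)/(6EI) = 20446/EI
  δ_0 = 25716/EI
Tip deflection under a unit load at Q: L³/(3EI) = 276.9/EI.
With EI = 21000 kN·m²: δ_0 = 1.2246 m and δ_{QQ} = 0.013184 m/kN.
Compatibility — the spring shortens by R_Q/k under the reaction it provides: δ_0 − R_Q·δ_{QQ} = R_Q/k. With 1/k = 0.000098 m/kN, R_Q = δ_0 / (δ_{QQ} + 1/k) = 1.2246 / (0.013184 + 0.000098) = 92.2 kN.

R_Q = 92.2 kN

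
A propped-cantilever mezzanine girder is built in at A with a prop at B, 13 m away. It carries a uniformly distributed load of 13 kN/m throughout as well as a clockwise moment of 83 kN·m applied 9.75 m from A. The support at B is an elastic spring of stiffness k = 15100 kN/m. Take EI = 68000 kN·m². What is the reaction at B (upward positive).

R_B = 71.91 kN

Remove the prop at B; the released (primary) structure is a cantilever built in at A.
Primary-structure tip deflection at B by superposition:
  UDL 13: wL⁴/(8EI) = 46412/EI
  clockwise couple 83 at a = 9.75: M₀a(2L − a)/(2EI) = 6575/EI
  δ_0 = 52987/EI
Tip deflection under a unit load at B: L³/(3EI) = 732.3/EI.
With EI = 68000 kN·m²: δ_0 = 0.77922 m and δ_{BB} = 0.01077 m/kN.
Compatibility — the spring shortens by R_B/k under the reaction it provides: δ_0 − R_B·δ_{BB} = R_B/k. With 1/k = 0.000066 m/kN, R_B = δ_0 / (δ_{BB} + 1/k) = 0.77922 / (0.01077 + 0.000066) = 71.91 kN.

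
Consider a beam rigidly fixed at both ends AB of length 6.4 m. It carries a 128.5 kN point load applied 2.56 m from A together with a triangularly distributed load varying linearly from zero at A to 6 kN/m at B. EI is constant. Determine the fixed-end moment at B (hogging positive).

M_B = 91.24 kN·m

Take the two fixed-end moments M_A, M_B as redundants; the released structure is the simple span AB.
End rotations of the released simple span under the applied load (×1/EI):
  at A: point load 128.5 at a = 2.56: Pab(L + b)/(6LEI) = 336.9/EI
  at B: point load 128.5 at a = 2.56: Pab(L + a)/(6LEI) = 294.7/EI
  at A: triangular load, peak 6: 7w₀L³/(360EI) = 30.58/EI
  at B: triangular load, peak 6: w₀L³/(45EI) = 34.95/EI
  θ_A0 = 367.4/EI,  θ_B0 = 329.7/EI
Flexibility coefficients: a unit moment at one end gives L/(3EI) there and L/(6EI) at the far end, so f₁₁ = f₂₂ = 2.133/EI and f₁₂ = f₂₁ = 1.067/EI.
Compatibility — zero rotation at each built-in end:
  2.133 M_A + 1.067 M_B = 367.4
  1.067 M_A + 2.133 M_B = 329.7
Solving the pair gives M_A = 126.6 kN·m and M_B = 91.24 kN·m (hogging).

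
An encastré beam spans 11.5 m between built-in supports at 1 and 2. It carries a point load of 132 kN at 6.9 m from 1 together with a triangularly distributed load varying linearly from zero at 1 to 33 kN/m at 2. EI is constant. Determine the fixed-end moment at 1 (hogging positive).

M_1 = 291.2 kN·m

Take the two fixed-end moments M_1, M_2 as redundants; the released structure is the simple span 12.
Simple-span end rotations at 1 and 2 under the given loads:
  at 1: point load 132 at a = 6.9: Pab(L + b)/(6LEI) = 977.6/EI
  at 2: point load 132 at a = 6.9: Pab(L + a)/(6LEI) = 1117/EI
  at 1: triangular load, peak 33: 7w₀L³/(360EI) = 975.9/EI
  at 2: triangular load, peak 33: w₀L³/(45EI) = 1115/EI
  θ_10 = 1953/EI,  θ_20 = 2233/EI
Flexibility coefficients: a unit moment at one end gives L/(3EI) there and L/(6EI) at the far end, so f₁₁ = f₂₂ = 3.833/EI and f₁₂ = f₂₁ = 1.917/EI.
Compatibility — zero rotation at each built-in end:
  3.833 M_1 + 1.917 M_2 = 1953
  1.917 M_1 + 3.833 M_2 = 2233
Solving the pair gives M_1 = 291.2 kN·m and M_2 = 436.8 kN·m (hogging).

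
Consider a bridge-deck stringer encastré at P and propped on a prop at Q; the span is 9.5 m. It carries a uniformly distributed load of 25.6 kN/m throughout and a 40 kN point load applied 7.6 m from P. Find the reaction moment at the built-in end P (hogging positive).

M_P = 325.3 kN·m

Choose R_Q as the redundant. The primary structure is the cantilever fixed at P.
Deflection at Q on the released cantilever, summing each load's contribution:
  UDL 25.6: wL⁴/(8EI) = 26064/EI
  point load 40 at a = 7.6: Pa²(3L − a)/(6EI) = 8048/EI
  δ_0 = 34112/EI
Flexibility coefficient — unit upward force at Q: δ_{QQ} = L³/(3EI) = 285.8/EI.
Compatibility at Q: δ_0 − R_Q·δ_{QQ} = 0, so R_Q = 34112/285.8 = 119.4 kN.
Moment equilibrium about P: M_P = Σ(load moments about P) − R_Q·L = 1459 − 119.4×9.5 = 325.3 kN·m.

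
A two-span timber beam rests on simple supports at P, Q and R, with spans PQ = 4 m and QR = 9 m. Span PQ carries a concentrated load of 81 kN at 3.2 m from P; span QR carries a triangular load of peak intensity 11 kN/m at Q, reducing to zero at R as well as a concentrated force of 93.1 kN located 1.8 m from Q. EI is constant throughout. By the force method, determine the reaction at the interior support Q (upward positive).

Insert a hinge at Q; M_Q is the redundant, and each span becomes simply supported.
Discontinuity in slope at Q on the released structure — sum the simple-span end rotations:
  span PQ: point load 81 at a = 3.2: Pab(L + a)/(6LEI) = 62.21/EI
  span QR: triangular load, peak 11: w₀L³/(45EI) = 178.2/EI
  span QR: point load 93.1 at a = 1.8: Pab(L + b)/(6LEI) = 362/EI
  relative rotation θ_0 = (62.21 + 540.2)/EI = 602.4/EI
A unit hogging moment at Q produces rotation L₁/(3EI) + L₂/(3EI) = 4.333/EI.
Slope continuity at Q: θ_0 = M_Q·4.333/EI, so M_Q = 602.4/4.333 = 139 kN·m (hogging).
Span PQ, ΣM about P with M_Q applied at Q: R_Q^{PQ}·4 = 259.2 + 139, so R_Q^{PQ} = 99.55 kN and R_P = 81 − 99.55 = -18.55 kN.
Span QR, ΣM about R: R_Q^{QR}·9 = 967.3 + 139, so R_Q^{QR} = 122.9 kN and R_R = 142.6 − 122.9 = 19.67 kN.
R_Q = 99.55 + 122.9 = 222.5 kN.

R_Q = 222.5 kN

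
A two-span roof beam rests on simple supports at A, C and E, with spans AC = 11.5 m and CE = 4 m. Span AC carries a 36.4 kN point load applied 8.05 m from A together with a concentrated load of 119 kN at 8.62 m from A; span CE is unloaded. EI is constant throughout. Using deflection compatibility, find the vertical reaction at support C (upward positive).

R_C = 189.5 kN

Insert a hinge at C; M_C is the redundant, and each span becomes simply supported.
Rotations at C on the released spans (each span's end-slope, ×1/EI):
  span AC: point load 36.4 at a = 8.05: Pab(L + a)/(6LEI) = 286.4/EI
  span AC: point load 119 at a = 8.62: Pab(L + a)/(6LEI) = 861.4/EI
  relative rotation θ_0 = (1148 + 0)/EI = 1148/EI
A unit hogging moment at C produces rotation L₁/(3EI) + L₂/(3EI) = 5.167/EI.
Slope continuity at C: θ_0 = M_C·5.167/EI, so M_C = 1148/5.167 = 222.2 kN·m (hogging).
Span AC, ΣM about A with M_C applied at C: R_C^{AC}·11.5 = 1319 + 222.2, so R_C^{AC} = 134 kN and R_A = 155.4 − 134 = 21.4 kN.
Span CE, ΣM about E: R_C^{CE}·4 = 0 + 222.2, so R_C^{CE} = 55.54 kN and R_E = 0 − 55.54 = -55.54 kN.
R_C = 134 + 55.54 = 189.5 kN.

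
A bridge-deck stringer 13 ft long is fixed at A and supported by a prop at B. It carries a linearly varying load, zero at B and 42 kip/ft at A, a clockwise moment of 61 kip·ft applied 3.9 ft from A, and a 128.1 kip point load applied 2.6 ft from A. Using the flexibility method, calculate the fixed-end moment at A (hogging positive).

Take the reaction at B as the redundant and release it; the primary structure is a cantilever fixed at A.
Primary-structure tip deflection at B by superposition:
  triangular load, peak 42 at the fixed end: w₀L⁴/(30EI) = 39985/EI
  clockwise couple 61 at a = 3.9: M₀a(2L − a)/(2EI) = 2629/EI
  point load 128.1 at a = 2.6: Pa²(3L − a)/(6EI) = 5253/EI
  δ_0 = 47868/EI
Tip deflection under a unit load at B: L³/(3EI) = 732.3/EI.
The prop prevents deflection at B: R_B = δ_0/δ_{BB} = 47868/732.3 = 65.36 kip.
Moment equilibrium about A: M_A = Σ(load moments about A) − R_B·L = 1577 − 65.36×13 = 727.3 kip·ft.

M_A = 727.3 kip·ft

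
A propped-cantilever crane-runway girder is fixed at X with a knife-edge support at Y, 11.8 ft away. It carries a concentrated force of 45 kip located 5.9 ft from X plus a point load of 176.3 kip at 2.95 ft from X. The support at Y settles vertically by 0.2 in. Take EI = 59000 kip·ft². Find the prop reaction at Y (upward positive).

Release the roller at Y. Primary structure: cantilever fixed at X.
Downward deflection at the released point Y due to the loads:
  point load 45 at a = 5.9: Pa²(3L − a)/(6EI) = 7702/EI
  point load 176.3 at a = 2.95: Pa²(3L − a)/(6EI) = 8298/EI
  δ_0 = 15999/EI
Tip deflection under a unit load at Y: L³/(3EI) = 547.7/EI.
With EI = 59000 kip·ft²: δ_0 = 0.27118 ft and δ_{YY} = 0.009283 ft/kip.
Compatibility — the beam at Y must follow the support down by 0.01667 ft: δ_0 − R_Y·δ_{YY} = 0.01667, so R_Y = (0.27118 − 0.01667)/0.009283 = 27.42 kip.

R_Y = 27.42 kip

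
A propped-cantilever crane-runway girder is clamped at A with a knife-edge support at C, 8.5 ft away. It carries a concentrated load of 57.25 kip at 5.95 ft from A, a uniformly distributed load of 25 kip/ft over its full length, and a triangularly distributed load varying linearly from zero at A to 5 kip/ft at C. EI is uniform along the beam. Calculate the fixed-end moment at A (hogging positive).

M_A = 313.3 kip·ft

Choose R_C as the redundant. The primary structure is the cantilever fixed at A.
Primary-structure tip deflection at C by superposition:
  point load 57.25 at a = 5.95: Pa²(3L − a)/(6EI) = 6604/EI
  UDL 25: wL⁴/(8EI) = 16313/EI
  triangular load, peak 5 at the free end: 11w₀L⁴/(120EI) = 2393/EI
  δ_0 = 25309/EI
Tip deflection under a unit load at C: L³/(3EI) = 204.7/EI.
Compatibility at C: δ_0 − R_C·δ_{CC} = 0, so R_C = 25309/204.7 = 123.6 kip.
Moment equilibrium about A: M_A = Σ(load moments about A) − R_C·L = 1364 − 123.6×8.5 = 313.3 kip·ft.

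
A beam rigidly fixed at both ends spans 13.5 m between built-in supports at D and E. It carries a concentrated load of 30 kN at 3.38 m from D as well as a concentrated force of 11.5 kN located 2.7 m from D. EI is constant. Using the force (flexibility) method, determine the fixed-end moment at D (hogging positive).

M_D = 76.85 kN·m

Release both end moments; the primary structure is a simply-supported span DE with redundants M_D and M_E.
End rotations of the released simple span under the applied load (×1/EI):
  at D: point load 30 at a = 3.38: Pab(L + b)/(6LEI) = 299.2/EI
  at E: point load 30 at a = 3.38: Pab(L + a)/(6LEI) = 213.8/EI
  at D: point load 11.5 at a = 2.7: Pab(L + b)/(6LEI) = 100.6/EI
  at E: point load 11.5 at a = 2.7: Pab(L + a)/(6LEI) = 67.07/EI
  θ_D0 = 399.8/EI,  θ_E0 = 280.9/EI
Flexibility coefficients: a unit moment at one end gives L/(3EI) there and L/(6EI) at the far end, so f₁₁ = f₂₂ = 4.5/EI and f₁₂ = f₂₁ = 2.25/EI.
Compatibility — zero rotation at each built-in end:
  4.5 M_D + 2.25 M_E = 399.8
  2.25 M_D + 4.5 M_E = 280.9
Solving the pair gives M_D = 76.85 kN·m and M_E = 24 kN·m (hogging).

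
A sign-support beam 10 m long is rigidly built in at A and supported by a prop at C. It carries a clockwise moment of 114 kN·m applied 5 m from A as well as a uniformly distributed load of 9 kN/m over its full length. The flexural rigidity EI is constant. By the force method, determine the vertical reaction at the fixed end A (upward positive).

R_A = 43.42 kN

Remove the prop at C; the released (primary) structure is a cantilever built in at A.
Free-end deflection of the primary structure under the applied loading (downward +):
  clockwise couple 114 at a = 5: M₀a(2L − a)/(2EI) = 4275/EI
  UDL 9: wL⁴/(8EI) = 11250/EI
  δ_0 = 15525/EI
Tip deflection under a unit load at C: L³/(3EI) = 333.3/EI.
The prop prevents deflection at C: R_C = δ_0/δ_{CC} = 15525/333.3 = 46.58 kN.
Vertical equilibrium: R_A = ΣP − R_C = 90 − 46.58 = 43.42 kN.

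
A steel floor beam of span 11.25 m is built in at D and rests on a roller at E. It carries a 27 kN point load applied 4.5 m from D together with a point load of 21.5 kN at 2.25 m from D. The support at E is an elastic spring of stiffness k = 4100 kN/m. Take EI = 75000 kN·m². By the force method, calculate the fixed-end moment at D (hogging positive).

M_D = 96 kN·m

Release the roller at E. Primary structure: cantilever fixed at D.
Free-end deflection of the primary structure under the applied loading (downward +):
  point load 27 at a = 4.5: Pa²(3L − a)/(6EI) = 2665/EI
  point load 21.5 at a = 2.25: Pa²(3L − a)/(6EI) = 571.4/EI
  δ_0 = 3237/EI
Tip deflection under a unit load at E: L³/(3EI) = 474.6/EI.
With EI = 75000 kN·m²: δ_0 = 0.043158 m and δ_{EE} = 0.006328 m/kN.
Compatibility — the spring shortens by R_E/k under the reaction it provides: δ_0 − R_E·δ_{EE} = R_E/k. With 1/k = 0.000244 m/kN, R_E = δ_0 / (δ_{EE} + 1/k) = 0.043158 / (0.006328 + 0.000244) = 6.567 kN.
Moment equilibrium about D: M_D = Σ(load moments about D) − R_E·L = 169.9 − 6.567×11.25 = 96 kN·m.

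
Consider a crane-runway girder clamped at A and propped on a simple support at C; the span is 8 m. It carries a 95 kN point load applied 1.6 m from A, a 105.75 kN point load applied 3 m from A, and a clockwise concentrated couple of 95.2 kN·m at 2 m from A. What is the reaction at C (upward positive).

Choose R_C as the redundant. The primary structure is the cantilever fixed at A.
Downward deflection at the released point C due to the loads:
  point load 95 at a = 1.6: Pa²(3L − a)/(6EI) = 907.9/EI
  point load 105.75 at a = 3: Pa²(3L − a)/(6EI) = 3331/EI
  clockwise couple 95.2 at a = 2: M₀a(2L − a)/(2EI) = 1333/EI
  δ_0 = 5572/EI
Tip deflection under a unit load at C: L³/(3EI) = 170.7/EI.
The prop prevents deflection at C: R_C = δ_0/δ_{CC} = 5572/170.7 = 32.65 kN.

R_C = 32.65 kN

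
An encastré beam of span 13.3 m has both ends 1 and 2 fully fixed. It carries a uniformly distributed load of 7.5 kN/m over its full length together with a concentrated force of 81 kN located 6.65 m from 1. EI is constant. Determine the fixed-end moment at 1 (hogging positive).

M_1 = 245.2 kN·m

Release both end moments; the primary structure is a simply-supported span 12 with redundants M_1 and M_2.
Simple-span end rotations at 1 and 2 under the given loads:
  at 1: UDL 7.5: wL³/(24EI) = 735.2/EI
  at 2: UDL 7.5: wL³/(24EI) = 735.2/EI
  at 1: point load 81 at a = 6.65: Pab(L + b)/(6LEI) = 895.5/EI
  at 2: point load 81 at a = 6.65: Pab(L + a)/(6LEI) = 895.5/EI
  θ_10 = 1631/EI,  θ_20 = 1631/EI
Flexibility coefficients: a unit moment at one end gives L/(3EI) there and L/(6EI) at the far end, so f₁₁ = f₂₂ = 4.433/EI and f₁₂ = f₂₁ = 2.217/EI.
Compatibility — zero rotation at each built-in end:
  4.433 M_1 + 2.217 M_2 = 1631
  2.217 M_1 + 4.433 M_2 = 1631
Solving the pair gives M_1 = 245.2 kN·m and M_2 = 245.2 kN·m (hogging).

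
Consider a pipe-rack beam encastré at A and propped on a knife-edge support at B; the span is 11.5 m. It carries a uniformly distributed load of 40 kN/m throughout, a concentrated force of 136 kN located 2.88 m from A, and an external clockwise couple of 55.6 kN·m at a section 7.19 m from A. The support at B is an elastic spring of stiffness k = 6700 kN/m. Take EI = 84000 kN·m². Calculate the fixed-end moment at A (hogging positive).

Release the roller at B. Primary structure: cantilever fixed at A.
Free-end deflection of the primary structure under the applied loading (downward +):
  UDL 40: wL⁴/(8EI) = 87450/EI
  point load 136 at a = 2.88: Pa²(3L − a)/(6EI) = 5945/EI
  clockwise couple 55.6 at a = 7.19: M₀a(2L − a)/(2EI) = 3160/EI
  δ_0 = 96555/EI
Tip deflection under a unit load at B: L³/(3EI) = 507/EI.
With EI = 84000 kN·m²: δ_0 = 1.1495 m and δ_{BB} = 0.006035 m/kN.
Compatibility — the spring shortens by R_B/k under the reaction it provides: δ_0 − R_B·δ_{BB} = R_B/k. With 1/k = 0.000149 m/kN, R_B = δ_0 / (δ_{BB} + 1/k) = 1.1495 / (0.006035 + 0.000149) = 185.9 kN.
Moment equilibrium about A: M_A = Σ(load moments about A) − R_B·L = 3092 − 185.9×11.5 = 954.9 kN·m.

M_A = 954.9 kN·m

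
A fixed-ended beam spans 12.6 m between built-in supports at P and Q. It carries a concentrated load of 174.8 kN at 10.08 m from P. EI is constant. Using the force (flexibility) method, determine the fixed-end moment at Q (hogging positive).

Take the two fixed-end moments M_P, M_Q as redundants; the released structure is the simple span PQ.
On the primary (simply-supported) span, the end slopes from the loading are:
  at P: point load 174.8 at a = 10.08: Pab(L + b)/(6LEI) = 888/EI
  at Q: point load 174.8 at a = 10.08: Pab(L + a)/(6LEI) = 1332/EI
  θ_P0 = 888/EI,  θ_Q0 = 1332/EI
Flexibility coefficients: a unit moment at one end gives L/(3EI) there and L/(6EI) at the far end, so f₁₁ = f₂₂ = 4.2/EI and f₁₂ = f₂₁ = 2.1/EI.
Compatibility — zero rotation at each built-in end:
  4.2 M_P + 2.1 M_Q = 888
  2.1 M_P + 4.2 M_Q = 1332
Solving the pair gives M_P = 70.48 kN·m and M_Q = 281.9 kN·m (hogging).

M_Q = 281.9 kN·m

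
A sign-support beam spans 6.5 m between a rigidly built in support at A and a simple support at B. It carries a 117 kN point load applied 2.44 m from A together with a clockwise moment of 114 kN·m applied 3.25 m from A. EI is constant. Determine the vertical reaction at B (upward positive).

R_B = 41.37 kN

Release the roller at B. Primary structure: cantilever fixed at A.
Free-end deflection of the primary structure under the applied loading (downward +):
  point load 117 at a = 2.44: Pa²(3L − a)/(6EI) = 1981/EI
  clockwise couple 114 at a = 3.25: M₀a(2L − a)/(2EI) = 1806/EI
  δ_0 = 3787/EI
Tip deflection under a unit load at B: L³/(3EI) = 91.54/EI.
Compatibility at B: δ_0 − R_B·δ_{BB} = 0, so R_B = 3787/91.54 = 41.37 kN.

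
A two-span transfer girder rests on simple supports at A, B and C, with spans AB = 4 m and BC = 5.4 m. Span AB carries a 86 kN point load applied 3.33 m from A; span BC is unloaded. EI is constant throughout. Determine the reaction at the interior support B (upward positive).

Release continuity at B by inserting a hinge; the redundant is the internal moment M_B. The primary structure is two simply-supported spans AB and BC.
Rotations at B on the released spans (each span's end-slope, ×1/EI):
  span AB: point load 86 at a = 3.33: Pab(L + a)/(6LEI) = 58.6/EI
  relative rotation θ_0 = (58.6 + 0)/EI = 58.6/EI
A unit hogging moment at B produces rotation L₁/(3EI) + L₂/(3EI) = 3.133/EI.
Compatibility: M_B·(L₁+L₂)/(3EI) = θ_0, giving M_B = 18.7 kN·m (hogging).
Span AB, ΣM about A with M_B applied at B: R_B^{AB}·4 = 286.4 + 18.7, so R_B^{AB} = 76.27 kN and R_A = 86 − 76.27 = 9.729 kN.
Span BC, ΣM about C: R_B^{BC}·5.4 = 0 + 18.7, so R_B^{BC} = 3.463 kN and R_C = 0 − 3.463 = -3.463 kN.
R_B = 76.27 + 3.463 = 79.73 kN.

R_B = 79.73 kN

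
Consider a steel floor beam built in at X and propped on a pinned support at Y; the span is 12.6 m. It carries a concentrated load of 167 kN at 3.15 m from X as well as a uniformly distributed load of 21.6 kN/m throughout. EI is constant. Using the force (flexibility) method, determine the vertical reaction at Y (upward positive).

Take the reaction at Y as the redundant and release it; the primary structure is a cantilever fixed at X.
Deflection at Y on the released cantilever, summing each load's contribution:
  point load 167 at a = 3.15: Pa²(3L − a)/(6EI) = 9570/EI
  UDL 21.6: wL⁴/(8EI) = 68053/EI
  δ_0 = 77622/EI
Tip deflection under a unit load at Y: L³/(3EI) = 666.8/EI.
The prop prevents deflection at Y: R_Y = δ_0/δ_{YY} = 77622/666.8 = 116.4 kN.

R_Y = 116.4 kN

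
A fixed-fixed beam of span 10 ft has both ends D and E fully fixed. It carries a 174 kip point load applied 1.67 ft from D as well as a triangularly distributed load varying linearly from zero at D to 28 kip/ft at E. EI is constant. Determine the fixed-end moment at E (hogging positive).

M_E = 180.4 kip·ft

Take the two fixed-end moments M_D, M_E as redundants; the released structure is the simple span DE.
Simple-span end rotations at D and E under the given loads:
  at D: point load 174 at a = 1.67: Pab(L + b)/(6LEI) = 739.5/EI
  at E: point load 174 at a = 1.67: Pab(L + a)/(6LEI) = 470.8/EI
  at D: triangular load, peak 28: 7w₀L³/(360EI) = 544.4/EI
  at E: triangular load, peak 28: w₀L³/(45EI) = 622.2/EI
  θ_D0 = 1284/EI,  θ_E0 = 1093/EI
Flexibility coefficients: a unit moment at one end gives L/(3EI) there and L/(6EI) at the far end, so f₁₁ = f₂₂ = 3.333/EI and f₁₂ = f₂₁ = 1.667/EI.
Compatibility — zero rotation at each built-in end:
  3.333 M_D + 1.667 M_E = 1284
  1.667 M_D + 3.333 M_E = 1093
Solving the pair gives M_D = 295 kip·ft and M_E = 180.4 kip·ft (hogging).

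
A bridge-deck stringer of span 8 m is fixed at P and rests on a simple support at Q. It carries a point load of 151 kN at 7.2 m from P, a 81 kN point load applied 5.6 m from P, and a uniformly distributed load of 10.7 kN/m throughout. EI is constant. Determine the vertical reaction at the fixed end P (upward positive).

Choose R_Q as the redundant. The primary structure is the cantilever fixed at P.
Deflection at Q on the released cantilever, summing each load's contribution:
  point load 151 at a = 7.2: Pa²(3L − a)/(6EI) = 21918/EI
  point load 81 at a = 5.6: Pa²(3L − a)/(6EI) = 7790/EI
  UDL 10.7: wL⁴/(8EI) = 5478/EI
  δ_0 = 35186/EI
Flexibility coefficient — unit upward force at Q: δ_{QQ} = L³/(3EI) = 170.7/EI.
Compatibility at Q: δ_0 − R_Q·δ_{QQ} = 0, so R_Q = 35186/170.7 = 206.2 kN.
Vertical equilibrium: R_P = ΣP − R_Q = 317.6 − 206.2 = 111.4 kN.

R_P = 111.4 kN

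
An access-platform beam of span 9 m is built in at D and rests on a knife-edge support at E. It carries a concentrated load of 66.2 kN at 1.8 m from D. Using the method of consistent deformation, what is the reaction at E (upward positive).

Remove the prop at E; the released (primary) structure is a cantilever built in at D.
Primary-structure tip deflection at E by superposition:
  point load 66.2 at a = 1.8: Pa²(3L − a)/(6EI) = 900.8/EI
Tip deflection under a unit load at E: L³/(3EI) = 243/EI.
The prop prevents deflection at E: R_E = δ_0/δ_{EE} = 900.8/243 = 3.707 kN.

R_E = 3.707 kN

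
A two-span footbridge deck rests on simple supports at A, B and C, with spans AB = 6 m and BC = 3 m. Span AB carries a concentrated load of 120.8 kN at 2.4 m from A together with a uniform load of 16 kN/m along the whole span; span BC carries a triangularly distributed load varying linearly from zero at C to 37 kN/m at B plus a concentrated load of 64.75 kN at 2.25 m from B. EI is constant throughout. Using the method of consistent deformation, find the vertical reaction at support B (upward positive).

Insert a hinge at B; M_B is the redundant, and each span becomes simply supported.
Discontinuity in slope at B on the released structure — sum the simple-span end rotations:
  span AB: point load 120.8 at a = 2.4: Pab(L + a)/(6LEI) = 243.5/EI
  span AB: UDL 16: wL³/(24EI) = 144/EI
  span BC: triangular load, peak 37: w₀L³/(45EI) = 22.2/EI
  span BC: point load 64.75 at a = 2.25: Pab(L + b)/(6LEI) = 22.76/EI
  relative rotation θ_0 = (387.5 + 44.96)/EI = 432.5/EI
A unit hogging moment at B produces rotation L₁/(3EI) + L₂/(3EI) = 3/EI.
Slope continuity at B: θ_0 = M_B·3/EI, so M_B = 432.5/3 = 144.2 kN·m (hogging).
Span AB, ΣM about A with M_B applied at B: R_B^{AB}·6 = 577.9 + 144.2, so R_B^{AB} = 120.3 kN and R_A = 216.8 − 120.3 = 96.45 kN.
Span BC, ΣM about C: R_B^{BC}·3 = 159.6 + 144.2, so R_B^{BC} = 101.2 kN and R_C = 120.2 − 101.2 = 19.01 kN.
R_B = 120.3 + 101.2 = 221.6 kN.

R_B = 221.6 kN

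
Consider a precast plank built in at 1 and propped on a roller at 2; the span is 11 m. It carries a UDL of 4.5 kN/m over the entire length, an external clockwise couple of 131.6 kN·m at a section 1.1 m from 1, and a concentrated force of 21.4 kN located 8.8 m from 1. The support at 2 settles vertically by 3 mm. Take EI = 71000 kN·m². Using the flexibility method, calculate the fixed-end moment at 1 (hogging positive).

M_1 = 190 kN·m

Release the roller at 2. Primary structure: cantilever fixed at 1.
Primary-structure tip deflection at 2 by superposition:
  UDL 4.5: wL⁴/(8EI) = 8236/EI
  clockwise couple 131.6 at a = 1.1: M₀a(2L − a)/(2EI) = 1513/EI
  point load 21.4 at a = 8.8: Pa²(3L − a)/(6EI) = 6684/EI
  δ_0 = 16432/EI
Flexibility coefficient — unit upward force at 2: δ_{22} = L³/(3EI) = 443.7/EI.
With EI = 71000 kN·m²: δ_0 = 0.23144 m and δ_{22} = 0.006249 m/kN.
Compatibility — the beam at 2 must follow the support down by 0.003 m: δ_0 − R_2·δ_{22} = 0.003, so R_2 = (0.23144 − 0.003)/0.006249 = 36.56 kN.
Moment equilibrium about 1: M_1 = Σ(load moments about 1) − R_2·L = 592.2 − 36.56×11 = 190 kN·m.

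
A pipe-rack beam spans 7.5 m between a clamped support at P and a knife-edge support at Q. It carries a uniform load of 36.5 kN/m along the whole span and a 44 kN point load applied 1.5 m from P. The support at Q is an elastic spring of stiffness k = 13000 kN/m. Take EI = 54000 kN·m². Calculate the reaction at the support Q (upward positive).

Release the roller at Q. Primary structure: cantilever fixed at P.
Deflection at Q on the released cantilever, summing each load's contribution:
  UDL 36.5: wL⁴/(8EI) = 14436/EI
  point load 44 at a = 1.5: Pa²(3L − a)/(6EI) = 346.5/EI
  δ_0 = 14783/EI
Flexibility coefficient — unit upward force at Q: δ_{QQ} = L³/(3EI) = 140.6/EI.
With EI = 54000 kN·m²: δ_0 = 0.27375 m and δ_{QQ} = 0.002604 m/kN.
Compatibility — the spring shortens by R_Q/k under the reaction it provides: δ_0 − R_Q·δ_{QQ} = R_Q/k. With 1/k = 0.000077 m/kN, R_Q = δ_0 / (δ_{QQ} + 1/k) = 0.27375 / (0.002604 + 0.000077) = 102.1 kN.

R_Q = 102.1 kN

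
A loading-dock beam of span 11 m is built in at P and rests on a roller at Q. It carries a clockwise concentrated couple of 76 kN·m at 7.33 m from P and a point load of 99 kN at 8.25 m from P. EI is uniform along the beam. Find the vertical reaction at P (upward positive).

R_P = 27.14 kN

Release the roller at Q. Primary structure: cantilever fixed at P.
Deflection at Q on the released cantilever, summing each load's contribution:
  clockwise couple 76 at a = 7.33: M₀a(2L − a)/(2EI) = 4086/EI
  point load 99 at a = 8.25: Pa²(3L − a)/(6EI) = 27795/EI
  δ_0 = 31881/EI
Flexibility coefficient — unit upward force at Q: δ_{QQ} = L³/(3EI) = 443.7/EI.
Compatibility at Q: δ_0 − R_Q·δ_{QQ} = 0, so R_Q = 31881/443.7 = 71.86 kN.
Vertical equilibrium: R_P = ΣP − R_Q = 99 − 71.86 = 27.14 kN.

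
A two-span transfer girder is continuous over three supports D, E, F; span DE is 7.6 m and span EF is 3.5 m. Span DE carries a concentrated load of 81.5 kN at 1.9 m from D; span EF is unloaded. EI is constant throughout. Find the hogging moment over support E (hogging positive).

Release continuity at E by inserting a hinge; the redundant is the internal moment M_E. The primary structure is two simply-supported spans DE and EF.
End slopes at the hinge E, treating each span as simply supported:
  span DE: point load 81.5 at a = 1.9: Pab(L + a)/(6LEI) = 183.9/EI
  relative rotation θ_0 = (183.9 + 0)/EI = 183.9/EI
A unit hogging moment at E produces rotation L₁/(3EI) + L₂/(3EI) = 3.7/EI.
Compatibility: M_E·(L₁+L₂)/(3EI) = θ_0, giving M_E = 49.7 kN·m (hogging).

M_E = 49.7 kN·m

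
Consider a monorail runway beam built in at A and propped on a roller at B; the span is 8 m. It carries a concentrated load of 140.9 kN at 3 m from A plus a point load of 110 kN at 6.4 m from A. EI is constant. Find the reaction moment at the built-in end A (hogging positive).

Choose R_B as the redundant. The primary structure is the cantilever fixed at A.
Free-end deflection of the primary structure under the applied loading (downward +):
  point load 140.9 at a = 3: Pa²(3L − a)/(6EI) = 4438/EI
  point load 110 at a = 6.4: Pa²(3L − a)/(6EI) = 13216/EI
  δ_0 = 17655/EI
Flexibility coefficient — unit upward force at B: δ_{BB} = L³/(3EI) = 170.7/EI.
Compatibility at B: δ_0 − R_B·δ_{BB} = 0, so R_B = 17655/170.7 = 103.4 kN.
Moment equilibrium about A: M_A = Σ(load moments about A) − R_B·L = 1127 − 103.4×8 = 299.1 kN·m.

M_A = 299.1 kN·m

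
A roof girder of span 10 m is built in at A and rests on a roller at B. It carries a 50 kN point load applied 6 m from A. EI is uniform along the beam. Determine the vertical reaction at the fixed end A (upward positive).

R_A = 28.4 kN

Choose R_B as the redundant. The primary structure is the cantilever fixed at A.
Primary-structure tip deflection at B by superposition:
  point load 50 at a = 6: Pa²(3L − a)/(6EI) = 7200/EI
Tip deflection under a unit load at B: L³/(3EI) = 333.3/EI.
Compatibility at B: δ_0 − R_B·δ_{BB} = 0, so R_B = 7200/333.3 = 21.6 kN.
Vertical equilibrium: R_A = ΣP − R_B = 50 − 21.6 = 28.4 kN.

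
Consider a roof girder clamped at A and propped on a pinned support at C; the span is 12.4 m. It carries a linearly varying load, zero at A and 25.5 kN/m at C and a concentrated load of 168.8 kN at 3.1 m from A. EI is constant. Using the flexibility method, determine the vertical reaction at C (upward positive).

Take the reaction at C as the redundant and release it; the primary structure is a cantilever fixed at A.
Downward deflection at the released point C due to the loads:
  triangular load, peak 25.5 at the free end: 11w₀L⁴/(120EI) = 55263/EI
  point load 168.8 at a = 3.1: Pa²(3L − a)/(6EI) = 9219/EI
  δ_0 = 64483/EI
Flexibility coefficient — unit upward force at C: δ_{CC} = L³/(3EI) = 635.5/EI.
The prop prevents deflection at C: R_C = δ_0/δ_{CC} = 64483/635.5 = 101.5 kN.

R_C = 101.5 kN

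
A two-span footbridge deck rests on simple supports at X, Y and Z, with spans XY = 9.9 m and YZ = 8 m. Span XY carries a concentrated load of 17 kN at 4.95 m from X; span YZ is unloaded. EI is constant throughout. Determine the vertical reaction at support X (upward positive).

Release continuity at Y by inserting a hinge; the redundant is the internal moment M_Y. The primary structure is two simply-supported spans XY and YZ.
End slopes at the hinge Y, treating each span as simply supported:
  span XY: point load 17 at a = 4.95: Pab(L + a)/(6LEI) = 104.1/EI
  relative rotation θ_0 = (104.1 + 0)/EI = 104.1/EI
A unit hogging moment at Y produces rotation L₁/(3EI) + L₂/(3EI) = 5.967/EI.
Compatibility: M_Y·(L₁+L₂)/(3EI) = θ_0, giving M_Y = 17.45 kN·m (hogging).
Span XY, ΣM about X with M_Y applied at Y: R_Y^{XY}·9.9 = 84.15 + 17.45, so R_Y^{XY} = 10.26 kN and R_X = 17 − 10.26 = 6.737 kN.

R_X = 6.737 kN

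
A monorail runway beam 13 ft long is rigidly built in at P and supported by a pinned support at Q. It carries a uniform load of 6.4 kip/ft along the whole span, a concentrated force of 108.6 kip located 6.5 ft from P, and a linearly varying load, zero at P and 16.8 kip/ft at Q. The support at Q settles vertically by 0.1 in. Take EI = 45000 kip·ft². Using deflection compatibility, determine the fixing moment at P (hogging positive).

M_P = 572.2 kip·ft

Release the roller at Q. Primary structure: cantilever fixed at P.
Deflection at Q on the released cantilever, summing each load's contribution:
  UDL 6.4: wL⁴/(8EI) = 22849/EI
  point load 108.6 at a = 6.5: Pa²(3L − a)/(6EI) = 24854/EI
  triangular load, peak 16.8 at the free end: 11w₀L⁴/(120EI) = 43984/EI
  δ_0 = 91686/EI
Tip deflection under a unit load at Q: L³/(3EI) = 732.3/EI.
With EI = 45000 kip·ft²: δ_0 = 2.0375 ft and δ_{QQ} = 0.016274 ft/kip.
Compatibility — the beam at Q must follow the support down by 0.008333 ft: δ_0 − R_Q·δ_{QQ} = 0.008333, so R_Q = (2.0375 − 0.008333)/0.016274 = 124.7 kip.
Moment equilibrium about P: M_P = Σ(load moments about P) − R_Q·L = 2193 − 124.7×13 = 572.2 kip·ft.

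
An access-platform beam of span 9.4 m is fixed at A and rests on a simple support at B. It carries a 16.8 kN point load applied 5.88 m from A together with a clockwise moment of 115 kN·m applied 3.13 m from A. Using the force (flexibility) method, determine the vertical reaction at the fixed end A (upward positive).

R_A = -1.191 kN

Release the roller at B. Primary structure: cantilever fixed at A.
Downward deflection at the released point B due to the loads:
  point load 16.8 at a = 5.88: Pa²(3L − a)/(6EI) = 2161/EI
  clockwise couple 115 at a = 3.13: M₀a(2L − a)/(2EI) = 2820/EI
  δ_0 = 4981/EI
Flexibility coefficient — unit upward force at B: δ_{BB} = L³/(3EI) = 276.9/EI.
The prop prevents deflection at B: R_B = δ_0/δ_{BB} = 4981/276.9 = 17.99 kN.
Vertical equilibrium: R_A = ΣP − R_B = 16.8 − 17.99 = -1.191 kN.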